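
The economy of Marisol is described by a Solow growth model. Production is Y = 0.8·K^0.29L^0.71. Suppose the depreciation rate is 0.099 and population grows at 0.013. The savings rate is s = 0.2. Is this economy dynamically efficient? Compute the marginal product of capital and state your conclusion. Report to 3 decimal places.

dynamically efficient; MPK ≈ 0.162

The effective depreciation rate is n + δ = 0.013 + 0.099 = 0.112.
Steady-state k*: s·A·k^0.29 = 0.112·k gives k* = (0.2·0.8/0.112)^(1/0.71) ≈ 1.6526.
MPK = 0.29·0.8·1.6526^(-0.71) ≈ 0.1624.
MPK > n+δ = 0.112, so the economy is dynamically efficient (under-saving).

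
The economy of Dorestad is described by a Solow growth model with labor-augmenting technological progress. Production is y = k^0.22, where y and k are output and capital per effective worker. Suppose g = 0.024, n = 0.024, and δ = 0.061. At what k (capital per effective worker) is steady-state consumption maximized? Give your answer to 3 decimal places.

k_gold ≈ 2.460

n + g + δ = 0.024 + 0.024 + 0.061 = 0.109.
Setting f'(k) = n+g+δ gives 0.22·k^(0.22−1) = 0.109, hence k_gold = (0.22/0.109)^(1/0.78) ≈ 2.4605.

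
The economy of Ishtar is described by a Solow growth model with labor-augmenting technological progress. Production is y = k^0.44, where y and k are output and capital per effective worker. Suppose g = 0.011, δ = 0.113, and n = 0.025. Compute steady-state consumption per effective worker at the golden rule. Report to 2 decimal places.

Break-even investment rate: n + g + δ = 0.025 + 0.011 + 0.113 = 0.149.
Golden rule sets MPK = n+g+δ: 0.44·k^(0.44−1) = 0.149, so k_gold = (0.44/0.149)^(1/0.56) ≈ 6.9145.
y_gold = 6.9145^0.44 ≈ 2.3415.
c_gold = y_gold − (n+g+δ)·k_gold = 2.3415 − 0.149·6.9145 ≈ 1.3112.

c_gold ≈ 1.31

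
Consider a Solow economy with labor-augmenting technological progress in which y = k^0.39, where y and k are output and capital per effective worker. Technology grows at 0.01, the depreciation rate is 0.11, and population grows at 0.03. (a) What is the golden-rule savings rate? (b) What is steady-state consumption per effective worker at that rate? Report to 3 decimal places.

(a) s_gold = 0.390; (b) c_gold ≈ 1.124

n + g + δ = 0.03 + 0.01 + 0.11 = 0.15.
For Cobb-Douglas, s_gold equals capital's share: s_gold = 0.39.
Maximizing c = f(k) − (n+g+δ)·k gives f'(k) = n+g+δ, i.e. 0.39·k^(0.39−1) = 0.15, so k_gold = (0.39/0.15)^(1/0.61) ≈ 4.7894.
y_gold = 4.7894^0.39 ≈ 1.8421; c_gold = (1−0.39)·y_gold ≈ 1.1237.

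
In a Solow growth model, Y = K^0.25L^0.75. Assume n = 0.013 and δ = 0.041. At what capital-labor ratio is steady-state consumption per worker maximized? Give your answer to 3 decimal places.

n + δ = 0.013 + 0.041 = 0.054.
Setting f'(k) = n+δ gives 0.25·k^(0.25−1) = 0.054, hence k_gold = (0.25/0.054)^(1/0.75) ≈ 7.7160.

k_gold ≈ 7.716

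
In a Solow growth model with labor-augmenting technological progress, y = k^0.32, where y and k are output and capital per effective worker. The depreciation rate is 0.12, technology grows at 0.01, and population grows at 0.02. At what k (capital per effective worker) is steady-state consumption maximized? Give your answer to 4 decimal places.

Capital per effective worker breaks even when investment replaces (n + g + δ)·k; here n + g + δ = 0.15.
Maximizing c = f(k) − (n+g+δ)·k gives f'(k) = n+g+δ, i.e. 0.32·k^(0.32−1) = 0.15, so k_gold = (0.32/0.15)^(1/0.68) ≈ 3.0473.

k_gold ≈ 3.0473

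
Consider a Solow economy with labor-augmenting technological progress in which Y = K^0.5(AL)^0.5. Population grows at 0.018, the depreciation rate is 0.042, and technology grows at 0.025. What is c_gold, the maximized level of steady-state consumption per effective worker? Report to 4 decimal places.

c_gold ≈ 2.9412

n + g + δ = 0.018 + 0.025 + 0.042 = 0.085.
Golden rule sets MPK = n+g+δ: 0.5·k^(0.5−1) = 0.085, so k_gold = (0.5/0.085)^(1/0.5) ≈ 34.6021.
y_gold = 34.6021^0.5 ≈ 5.8824.
c_gold = y_gold − (n+g+δ)·k_gold = 5.8824 − 0.085·34.6021 ≈ 2.9412.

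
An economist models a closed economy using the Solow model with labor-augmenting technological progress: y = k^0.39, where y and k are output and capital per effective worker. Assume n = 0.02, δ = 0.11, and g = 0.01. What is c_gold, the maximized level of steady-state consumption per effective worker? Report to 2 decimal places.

c_gold ≈ 1.17

n + g + δ = 0.02 + 0.01 + 0.11 = 0.14.
At the golden rule the marginal product of capital equals n+g+δ: 0.39·k^(0.39−1) = 0.14. Solving, k_gold = (0.39/0.14)^(1/0.61) ≈ 5.3630.
y_gold = 5.3630^0.39 ≈ 1.9252.
c_gold = y_gold − (n+g+δ)·k_gold = 1.9252 − 0.14·5.3630 ≈ 1.1743.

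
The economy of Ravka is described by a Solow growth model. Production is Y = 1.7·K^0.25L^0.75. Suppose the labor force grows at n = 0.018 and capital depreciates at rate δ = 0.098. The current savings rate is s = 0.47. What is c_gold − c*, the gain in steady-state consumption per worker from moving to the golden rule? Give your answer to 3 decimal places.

The effective depreciation rate is n + δ = 0.018 + 0.098 = 0.116.
Current steady state (s = 0.47): k* = (0.47·1.7/0.116)^(1/0.75) ≈ 13.1054, y* = 1.7·13.1054^0.25 ≈ 3.2345, c* = (1−0.47)·3.2345 ≈ 1.7143.
Maximizing c = f(k) − (n+δ)·k gives f'(k) = n+δ, i.e. 0.25·1.7·k^(0.25−1) = 0.116, so k_gold = (0.25·1.7/0.116)^(1/0.75) ≈ 5.6482.
y_gold = 1.7·5.6482^0.25 ≈ 2.6208, c_gold = y_gold − 0.116·k_gold ≈ 1.9656.
Gain: Δc = 1.9656 − 1.7143 ≈ 0.2513.

Δc ≈ 0.251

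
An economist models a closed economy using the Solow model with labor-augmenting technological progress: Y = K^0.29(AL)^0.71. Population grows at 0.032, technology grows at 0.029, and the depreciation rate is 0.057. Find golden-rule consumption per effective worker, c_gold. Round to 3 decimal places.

n + g + δ = 0.032 + 0.029 + 0.057 = 0.118.
Golden rule sets MPK = n+g+δ: 0.29·k^(0.29−1) = 0.118, so k_gold = (0.29/0.118)^(1/0.71) ≈ 3.5483.
y_gold = 3.5483^0.29 ≈ 1.4438.
c_gold = y_gold − (n+g+δ)·k_gold = 1.4438 − 0.118·3.5483 ≈ 1.0251.

c_gold ≈ 1.025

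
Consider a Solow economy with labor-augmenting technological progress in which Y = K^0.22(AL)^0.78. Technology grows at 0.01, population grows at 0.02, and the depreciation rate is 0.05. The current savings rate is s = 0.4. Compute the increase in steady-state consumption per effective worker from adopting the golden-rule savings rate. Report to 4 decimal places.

Δc ≈ 0.0928

Break-even investment rate: n + g + δ = 0.02 + 0.01 + 0.05 = 0.08.
Current steady state (s = 0.4): k* = (0.4/0.08)^(1/0.78) ≈ 7.8725, y* = 7.8725^0.22 ≈ 1.5745, c* = (1−0.4)·1.5745 ≈ 0.9447.
At the golden rule the marginal product of capital equals n+g+δ: 0.22·k^(0.22−1) = 0.08. Solving, k_gold = (0.22/0.08)^(1/0.78) ≈ 3.6580.
y_gold = 3.6580^0.22 ≈ 1.3302, c_gold = y_gold − 0.08·k_gold ≈ 1.0375.
Gain: Δc = 1.0375 − 0.9447 ≈ 0.0928.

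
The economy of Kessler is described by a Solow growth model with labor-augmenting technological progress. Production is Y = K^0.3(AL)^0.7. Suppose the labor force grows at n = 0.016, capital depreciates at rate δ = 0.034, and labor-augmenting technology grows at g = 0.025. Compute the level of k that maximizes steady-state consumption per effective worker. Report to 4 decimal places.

k_gold ≈ 7.2458

n + g + δ = 0.016 + 0.025 + 0.034 = 0.075.
Golden rule sets MPK = n+g+δ: 0.3·k^(0.3−1) = 0.075, so k_gold = (0.3/0.075)^(1/0.7) ≈ 7.2458.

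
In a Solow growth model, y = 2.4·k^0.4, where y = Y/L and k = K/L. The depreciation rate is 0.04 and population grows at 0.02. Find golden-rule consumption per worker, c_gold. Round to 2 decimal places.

Capital per worker breaks even when investment replaces (n + δ)·k; here n + δ = 0.06.
Maximizing c = f(k) − (n+δ)·k gives f'(k) = n+δ, i.e. 0.4·2.4·k^(0.4−1) = 0.06, so k_gold = (0.4·2.4/0.06)^(1/0.6) ≈ 101.5937.
y_gold = 2.4·101.5937^0.4 ≈ 15.2391.
c_gold = y_gold − (n+δ)·k_gold = 15.2391 − 0.06·101.5937 ≈ 9.1434.

c_gold ≈ 9.14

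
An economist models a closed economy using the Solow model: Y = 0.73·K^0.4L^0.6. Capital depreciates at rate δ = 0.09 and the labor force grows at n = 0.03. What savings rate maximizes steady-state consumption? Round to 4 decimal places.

Capital per worker breaks even when investment replaces (n + δ)·k; here n + δ = 0.12.
At the golden rule MPK = n+δ, and in any Cobb-Douglas steady state s = (n+δ)·k/y = MPK·k/y = capital's share 0.4.

s_gold = 0.4000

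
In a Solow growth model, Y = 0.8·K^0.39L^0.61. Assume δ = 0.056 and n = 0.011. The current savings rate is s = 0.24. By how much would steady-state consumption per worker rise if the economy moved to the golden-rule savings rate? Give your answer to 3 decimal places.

Break-even investment rate: n + δ = 0.011 + 0.056 = 0.067.
Current steady state (s = 0.24): k* = (0.24·0.8/0.067)^(1/0.61) ≈ 5.6176, y* = 0.8·5.6176^0.39 ≈ 1.5682, c* = (1−0.24)·1.5682 ≈ 1.1919.
Golden rule sets MPK = n+δ: 0.39·0.8·k^(0.39−1) = 0.067, so k_gold = (0.39·0.8/0.067)^(1/0.61) ≈ 12.4512.
y_gold = 0.8·12.4512^0.39 ≈ 2.1391, c_gold = y_gold − 0.067·k_gold ≈ 1.3048.
Gain: Δc = 1.3048 − 1.1919 ≈ 0.1130.

Δc ≈ 0.113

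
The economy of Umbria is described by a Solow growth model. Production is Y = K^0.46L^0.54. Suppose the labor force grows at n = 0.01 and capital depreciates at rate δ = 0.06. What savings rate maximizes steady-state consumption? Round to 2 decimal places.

s_gold = 0.46

Capital per worker breaks even when investment replaces (n + δ)·k; here n + δ = 0.07.
At the golden rule MPK = n+δ, and in any Cobb-Douglas steady state s = (n+δ)·k/y = MPK·k/y = capital's share 0.46.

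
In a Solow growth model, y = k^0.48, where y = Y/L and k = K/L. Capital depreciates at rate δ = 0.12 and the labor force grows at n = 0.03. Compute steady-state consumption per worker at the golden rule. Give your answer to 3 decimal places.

The effective depreciation rate is n + δ = 0.03 + 0.12 = 0.15.
Setting f'(k) = n+δ gives 0.48·k^(0.48−1) = 0.15, hence k_gold = (0.48/0.15)^(1/0.52) ≈ 9.3636.
y_gold = 9.3636^0.48 ≈ 2.9261.
c_gold = y_gold − (n+δ)·k_gold = 2.9261 − 0.15·9.3636 ≈ 1.5216.

c_gold ≈ 1.522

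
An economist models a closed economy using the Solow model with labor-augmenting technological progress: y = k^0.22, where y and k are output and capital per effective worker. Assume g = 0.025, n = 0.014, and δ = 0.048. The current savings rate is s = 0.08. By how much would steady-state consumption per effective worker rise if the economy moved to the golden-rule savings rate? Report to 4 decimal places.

Δc ≈ 0.1148

The effective depreciation rate is n + g + δ = 0.014 + 0.025 + 0.048 = 0.087.
Current steady state (s = 0.08): k* = (0.08/0.087)^(1/0.78) ≈ 0.8980, y* = 0.8980^0.22 ≈ 0.9766, c* = (1−0.08)·0.9766 ≈ 0.8985.
At the golden rule the marginal product of capital equals n+g+δ: 0.22·k^(0.22−1) = 0.087. Solving, k_gold = (0.22/0.087)^(1/0.78) ≈ 3.2851.
y_gold = 3.2851^0.22 ≈ 1.2991, c_gold = y_gold − 0.087·k_gold ≈ 1.0133.
Gain: Δc = 1.0133 − 0.8985 ≈ 0.1148.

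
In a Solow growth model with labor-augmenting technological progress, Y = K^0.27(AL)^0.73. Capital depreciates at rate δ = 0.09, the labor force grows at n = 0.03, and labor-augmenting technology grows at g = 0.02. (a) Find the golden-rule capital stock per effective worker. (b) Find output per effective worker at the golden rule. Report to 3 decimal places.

n + g + δ = 0.03 + 0.02 + 0.09 = 0.14.
Setting f'(k) = n+g+δ gives 0.27·k^(0.27−1) = 0.14, hence k_gold = (0.27/0.14)^(1/0.73) ≈ 2.4589.
y_gold = 2.4589^0.27 ≈ 1.2750.

(a) k_gold ≈ 2.459; (b) y_gold ≈ 1.275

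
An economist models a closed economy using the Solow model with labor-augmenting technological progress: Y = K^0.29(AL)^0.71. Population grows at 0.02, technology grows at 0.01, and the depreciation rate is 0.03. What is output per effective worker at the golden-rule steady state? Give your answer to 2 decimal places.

y_gold ≈ 1.90

Capital per effective worker breaks even when investment replaces (n + g + δ)·k; here n + g + δ = 0.06.
Setting f'(k) = n+g+δ gives 0.29·k^(0.29−1) = 0.06, hence k_gold = (0.29/0.06)^(1/0.71) ≈ 9.1987.
Output: y_gold = k_gold^0.29 = 9.1987^0.29 ≈ 1.9032.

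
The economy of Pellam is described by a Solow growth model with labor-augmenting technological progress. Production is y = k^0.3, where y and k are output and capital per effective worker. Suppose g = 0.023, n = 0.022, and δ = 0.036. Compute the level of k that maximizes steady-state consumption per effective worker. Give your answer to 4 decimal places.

k_gold ≈ 6.4914

n + g + δ = 0.022 + 0.023 + 0.036 = 0.081.
Setting f'(k) = n+g+δ gives 0.3·k^(0.3−1) = 0.081, hence k_gold = (0.3/0.081)^(1/0.7) ≈ 6.4914.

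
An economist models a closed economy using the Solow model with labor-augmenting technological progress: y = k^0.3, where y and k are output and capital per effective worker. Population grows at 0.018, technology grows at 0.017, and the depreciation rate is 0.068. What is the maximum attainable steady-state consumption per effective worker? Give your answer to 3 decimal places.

c_gold ≈ 1.107

The effective depreciation rate is n + g + δ = 0.018 + 0.017 + 0.068 = 0.103.
Golden rule sets MPK = n+g+δ: 0.3·k^(0.3−1) = 0.103, so k_gold = (0.3/0.103)^(1/0.7) ≈ 4.6054.
y_gold = 4.6054^0.3 ≈ 1.5812.
c_gold = y_gold − (n+g+δ)·k_gold = 1.5812 − 0.103·4.6054 ≈ 1.1068.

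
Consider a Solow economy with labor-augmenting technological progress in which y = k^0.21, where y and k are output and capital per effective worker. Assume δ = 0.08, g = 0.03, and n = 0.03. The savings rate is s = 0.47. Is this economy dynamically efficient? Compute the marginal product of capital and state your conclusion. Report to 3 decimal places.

dynamically inefficient; MPK ≈ 0.063

n + g + δ = 0.03 + 0.03 + 0.08 = 0.14.
Steady-state k*: s·k^0.21 = 0.14·k gives k* = (0.47/0.14)^(1/0.79) ≈ 4.6322.
MPK = 0.21·4.6322^(-0.79) ≈ 0.0626.
MPK < n+g+δ = 0.14, so the economy is dynamically inefficient (over-saving).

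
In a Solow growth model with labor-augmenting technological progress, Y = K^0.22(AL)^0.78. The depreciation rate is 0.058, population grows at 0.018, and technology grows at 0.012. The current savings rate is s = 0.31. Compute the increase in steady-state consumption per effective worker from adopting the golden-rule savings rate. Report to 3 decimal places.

The effective depreciation rate is n + g + δ = 0.018 + 0.012 + 0.058 = 0.088.
Current steady state (s = 0.31): k* = (0.31/0.088)^(1/0.78) ≈ 5.0249, y* = 5.0249^0.22 ≈ 1.4264, c* = (1−0.31)·1.4264 ≈ 0.9842.
Setting f'(k) = n+g+δ gives 0.22·k^(0.22−1) = 0.088, hence k_gold = (0.22/0.088)^(1/0.78) ≈ 3.2373.
y_gold = 3.2373^0.22 ≈ 1.2949, c_gold = y_gold − 0.088·k_gold ≈ 1.0100.
Gain: Δc = 1.0100 − 0.9842 ≈ 0.0258.

Δc ≈ 0.026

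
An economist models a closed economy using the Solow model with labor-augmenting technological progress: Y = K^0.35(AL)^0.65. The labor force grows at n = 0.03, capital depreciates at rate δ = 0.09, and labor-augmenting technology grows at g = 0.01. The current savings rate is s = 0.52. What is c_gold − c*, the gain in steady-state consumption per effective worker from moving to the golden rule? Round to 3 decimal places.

Capital per effective worker breaks even when investment replaces (n + g + δ)·k; here n + g + δ = 0.13.
Current steady state (s = 0.52): k* = (0.52/0.13)^(1/0.65) ≈ 8.4381, y* = 8.4381^0.35 ≈ 2.1095, c* = (1−0.52)·2.1095 ≈ 1.0126.
At the golden rule the marginal product of capital equals n+g+δ: 0.35·k^(0.35−1) = 0.13. Solving, k_gold = (0.35/0.13)^(1/0.65) ≈ 4.5891.
y_gold = 4.5891^0.35 ≈ 1.7045, c_gold = y_gold − 0.13·k_gold ≈ 1.1079.
Gain: Δc = 1.1079 − 1.0126 ≈ 0.0954.

Δc ≈ 0.095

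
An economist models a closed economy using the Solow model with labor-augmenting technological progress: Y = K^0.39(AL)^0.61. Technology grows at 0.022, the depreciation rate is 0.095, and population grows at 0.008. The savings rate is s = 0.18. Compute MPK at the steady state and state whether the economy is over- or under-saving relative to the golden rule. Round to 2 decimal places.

The effective depreciation rate is n + g + δ = 0.008 + 0.022 + 0.095 = 0.125.
Steady-state k*: s·k^0.39 = 0.125·k gives k* = (0.18/0.125)^(1/0.61) ≈ 1.8181.
MPK = 0.39·1.8181^(-0.61) ≈ 0.2708.
MPK > n+g+δ = 0.125, so the economy is dynamically efficient (under-saving).

under-saving; MPK ≈ 0.27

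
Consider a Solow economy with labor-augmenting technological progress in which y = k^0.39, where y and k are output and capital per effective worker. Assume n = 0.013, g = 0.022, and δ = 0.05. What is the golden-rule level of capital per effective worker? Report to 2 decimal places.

k_gold ≈ 12.15

Capital per effective worker breaks even when investment replaces (n + g + δ)·k; here n + g + δ = 0.085.
At the golden rule the marginal product of capital equals n+g+δ: 0.39·k^(0.39−1) = 0.085. Solving, k_gold = (0.39/0.085)^(1/0.61) ≈ 12.1525.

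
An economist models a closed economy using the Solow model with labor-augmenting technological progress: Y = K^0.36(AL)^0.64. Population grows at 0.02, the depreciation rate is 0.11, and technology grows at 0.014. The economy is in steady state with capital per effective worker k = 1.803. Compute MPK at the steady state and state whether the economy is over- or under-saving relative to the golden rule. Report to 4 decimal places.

Capital per effective worker breaks even when investment replaces (n + g + δ)·k; here n + g + δ = 0.144.
MPK = 0.36·k^(0.36−1) = 0.36·1.803^(-0.64) ≈ 0.2469.
MPK > 0.144, so the economy is dynamically efficient (under-saving).

under-saving; MPK ≈ 0.2469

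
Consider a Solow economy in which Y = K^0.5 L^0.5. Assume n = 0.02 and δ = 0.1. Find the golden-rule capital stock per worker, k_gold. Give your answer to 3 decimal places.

Break-even investment rate: n + δ = 0.02 + 0.1 = 0.12.
At the golden rule the marginal product of capital equals n+δ: 0.5·k^(0.5−1) = 0.12. Solving, k_gold = (0.5/0.12)^(1/0.5) ≈ 17.3611.

k_gold ≈ 17.361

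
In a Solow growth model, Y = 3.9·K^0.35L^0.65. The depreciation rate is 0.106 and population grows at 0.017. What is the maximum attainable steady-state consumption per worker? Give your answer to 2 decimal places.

The effective depreciation rate is n + δ = 0.017 + 0.106 = 0.123.
Maximizing c = f(k) − (n+δ)·k gives f'(k) = n+δ, i.e. 0.35·3.9·k^(0.35−1) = 0.123, so k_gold = (0.35·3.9/0.123)^(1/0.65) ≈ 40.5548.
y_gold = 3.9·40.5548^0.35 ≈ 14.2521.
c_gold = y_gold − (n+δ)·k_gold = 14.2521 − 0.123·40.5548 ≈ 9.2639.

c_gold ≈ 9.26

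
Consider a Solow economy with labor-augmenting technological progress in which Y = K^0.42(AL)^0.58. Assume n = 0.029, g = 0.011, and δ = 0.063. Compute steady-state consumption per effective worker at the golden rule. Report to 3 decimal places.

Capital per effective worker breaks even when investment replaces (n + g + δ)·k; here n + g + δ = 0.103.
At the golden rule the marginal product of capital equals n+g+δ: 0.42·k^(0.42−1) = 0.103. Solving, k_gold = (0.42/0.103)^(1/0.58) ≈ 11.2833.
y_gold = 11.2833^0.42 ≈ 2.7671.
c_gold = y_gold − (n+g+δ)·k_gold = 2.7671 − 0.103·11.2833 ≈ 1.6049.

c_gold ≈ 1.605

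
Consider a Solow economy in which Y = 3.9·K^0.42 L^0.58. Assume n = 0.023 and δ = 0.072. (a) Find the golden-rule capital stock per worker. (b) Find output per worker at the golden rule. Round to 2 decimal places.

The effective depreciation rate is n + δ = 0.023 + 0.072 = 0.095.
At the golden rule the marginal product of capital equals n+δ: 0.42·3.9·k^(0.42−1) = 0.095. Solving, k_gold = (0.42·3.9/0.095)^(1/0.58) ≈ 135.5352.
y_gold = 3.9·135.5352^0.42 ≈ 30.6568.

(a) k_gold ≈ 135.54; (b) y_gold ≈ 30.66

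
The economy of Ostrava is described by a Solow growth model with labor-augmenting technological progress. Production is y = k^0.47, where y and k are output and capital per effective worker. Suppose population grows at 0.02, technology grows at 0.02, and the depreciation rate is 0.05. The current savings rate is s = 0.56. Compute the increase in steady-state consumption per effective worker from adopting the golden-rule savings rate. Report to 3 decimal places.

Capital per effective worker breaks even when investment replaces (n + g + δ)·k; here n + g + δ = 0.09.
Current steady state (s = 0.56): k* = (0.56/0.09)^(1/0.53) ≈ 31.4782, y* = 31.4782^0.47 ≈ 5.0590, c* = (1−0.56)·5.0590 ≈ 2.2260.
At the golden rule the marginal product of capital equals n+g+δ: 0.47·k^(0.47−1) = 0.09. Solving, k_gold = (0.47/0.09)^(1/0.53) ≈ 22.6175.
y_gold = 22.6175^0.47 ≈ 4.3310, c_gold = y_gold − 0.09·k_gold ≈ 2.2954.
Gain: Δc = 2.2954 − 2.2260 ≈ 0.0695.

Δc ≈ 0.069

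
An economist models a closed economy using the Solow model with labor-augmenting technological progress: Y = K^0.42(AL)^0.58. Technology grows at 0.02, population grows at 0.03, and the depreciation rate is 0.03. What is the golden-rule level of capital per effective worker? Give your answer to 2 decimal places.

Capital per effective worker breaks even when investment replaces (n + g + δ)·k; here n + g + δ = 0.08.
Setting f'(k) = n+g+δ gives 0.42·k^(0.42−1) = 0.08, hence k_gold = (0.42/0.08)^(1/0.58) ≈ 17.4443.

k_gold ≈ 17.44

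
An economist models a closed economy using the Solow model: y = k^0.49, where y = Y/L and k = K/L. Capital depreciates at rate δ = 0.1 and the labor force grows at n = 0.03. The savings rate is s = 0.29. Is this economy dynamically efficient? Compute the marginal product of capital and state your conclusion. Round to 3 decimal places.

dynamically efficient; MPK ≈ 0.220

n + δ = 0.03 + 0.1 = 0.13.
Steady-state k*: s·k^0.49 = 0.13·k gives k* = (0.29/0.13)^(1/0.51) ≈ 4.8222.
MPK = 0.49·4.8222^(-0.51) ≈ 0.2197.
MPK > n+δ = 0.13, so the economy is dynamically efficient (under-saving).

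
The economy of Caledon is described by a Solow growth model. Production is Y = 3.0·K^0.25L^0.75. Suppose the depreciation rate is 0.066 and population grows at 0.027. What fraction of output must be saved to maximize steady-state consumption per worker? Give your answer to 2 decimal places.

s_gold = 0.25

Break-even investment rate: n + δ = 0.027 + 0.066 = 0.093.
At the golden rule MPK = n+δ, and in any Cobb-Douglas steady state s = (n+δ)·k/y = MPK·k/y = capital's share 0.25.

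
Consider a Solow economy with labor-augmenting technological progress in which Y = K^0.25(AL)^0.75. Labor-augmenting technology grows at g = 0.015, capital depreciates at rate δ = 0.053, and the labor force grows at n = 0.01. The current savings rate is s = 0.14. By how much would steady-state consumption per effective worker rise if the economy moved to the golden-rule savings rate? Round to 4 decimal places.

Break-even investment rate: n + g + δ = 0.01 + 0.015 + 0.053 = 0.078.
Current steady state (s = 0.14): k* = (0.14/0.078)^(1/0.75) ≈ 2.1813, y* = 2.1813^0.25 ≈ 1.2153, c* = (1−0.14)·1.2153 ≈ 1.0451.
Golden rule sets MPK = n+g+δ: 0.25·k^(0.25−1) = 0.078, so k_gold = (0.25/0.078)^(1/0.75) ≈ 4.7256.
y_gold = 4.7256^0.25 ≈ 1.4744, c_gold = y_gold − 0.078·k_gold ≈ 1.1058.
Gain: Δc = 1.1058 − 1.0451 ≈ 0.0607.

Δc ≈ 0.0607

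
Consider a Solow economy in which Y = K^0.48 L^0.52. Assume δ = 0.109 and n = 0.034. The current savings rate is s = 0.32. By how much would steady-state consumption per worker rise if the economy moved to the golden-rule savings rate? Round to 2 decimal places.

Δc ≈ 0.16

Capital per worker breaks even when investment replaces (n + δ)·k; here n + δ = 0.143.
Current steady state (s = 0.32): k* = (0.32/0.143)^(1/0.52) ≈ 4.7067, y* = 4.7067^0.48 ≈ 2.1033, c* = (1−0.32)·2.1033 ≈ 1.4303.
Setting f'(k) = n+δ gives 0.48·k^(0.48−1) = 0.143, hence k_gold = (0.48/0.143)^(1/0.52) ≈ 10.2649.
y_gold = 10.2649^0.48 ≈ 3.0581, c_gold = y_gold − 0.143·k_gold ≈ 1.5902.
Gain: Δc = 1.5902 − 1.4303 ≈ 0.1600.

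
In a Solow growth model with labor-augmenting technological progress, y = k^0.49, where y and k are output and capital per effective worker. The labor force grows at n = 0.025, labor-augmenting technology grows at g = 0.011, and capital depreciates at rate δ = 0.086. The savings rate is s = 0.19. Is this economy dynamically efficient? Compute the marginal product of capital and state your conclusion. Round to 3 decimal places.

dynamically efficient; MPK ≈ 0.315

Capital per effective worker breaks even when investment replaces (n + g + δ)·k; here n + g + δ = 0.122.
Steady-state k*: s·k^0.49 = 0.122·k gives k* = (0.19/0.122)^(1/0.51) ≈ 2.3837.
MPK = 0.49·2.3837^(-0.51) ≈ 0.3146.
MPK > n+g+δ = 0.122, so the economy is dynamically efficient (under-saving).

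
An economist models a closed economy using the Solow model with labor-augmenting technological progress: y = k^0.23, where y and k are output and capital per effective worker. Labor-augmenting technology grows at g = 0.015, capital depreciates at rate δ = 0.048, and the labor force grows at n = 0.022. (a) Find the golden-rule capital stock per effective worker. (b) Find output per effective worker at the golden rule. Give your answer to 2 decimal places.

The effective depreciation rate is n + g + δ = 0.022 + 0.015 + 0.048 = 0.085.
Setting f'(k) = n+g+δ gives 0.23·k^(0.23−1) = 0.085, hence k_gold = (0.23/0.085)^(1/0.77) ≈ 3.6428.
y_gold = 3.6428^0.23 ≈ 1.3463.

(a) k_gold ≈ 3.64; (b) y_gold ≈ 1.35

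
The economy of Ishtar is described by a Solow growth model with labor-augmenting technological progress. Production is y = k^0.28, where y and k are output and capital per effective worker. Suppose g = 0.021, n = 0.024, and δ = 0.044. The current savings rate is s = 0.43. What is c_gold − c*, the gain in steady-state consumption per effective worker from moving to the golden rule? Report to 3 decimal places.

The effective depreciation rate is n + g + δ = 0.024 + 0.021 + 0.044 = 0.089.
Current steady state (s = 0.43): k* = (0.43/0.089)^(1/0.72) ≈ 8.9147, y* = 8.9147^0.28 ≈ 1.8451, c* = (1−0.43)·1.8451 ≈ 1.0517.
Setting f'(k) = n+g+δ gives 0.28·k^(0.28−1) = 0.089, hence k_gold = (0.28/0.089)^(1/0.72) ≈ 4.9130.
y_gold = 4.9130^0.28 ≈ 1.5616, c_gold = y_gold − 0.089·k_gold ≈ 1.1244.
Gain: Δc = 1.1244 − 1.0517 ≈ 0.0726.

Δc ≈ 0.073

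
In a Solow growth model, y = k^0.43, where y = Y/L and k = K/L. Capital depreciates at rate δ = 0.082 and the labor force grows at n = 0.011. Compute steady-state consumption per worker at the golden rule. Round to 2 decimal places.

The effective depreciation rate is n + δ = 0.011 + 0.082 = 0.093.
At the golden rule the marginal product of capital equals n+δ: 0.43·k^(0.43−1) = 0.093. Solving, k_gold = (0.43/0.093)^(1/0.57) ≈ 14.6771.
y_gold = 14.6771^0.43 ≈ 3.1744.
c_gold = y_gold − (n+δ)·k_gold = 3.1744 − 0.093·14.6771 ≈ 1.8094.

c_gold ≈ 1.81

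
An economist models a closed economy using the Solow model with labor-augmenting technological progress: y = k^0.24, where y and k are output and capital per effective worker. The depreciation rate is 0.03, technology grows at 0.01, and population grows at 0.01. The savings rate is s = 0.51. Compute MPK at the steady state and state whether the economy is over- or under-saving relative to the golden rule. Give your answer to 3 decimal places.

over-saving; MPK ≈ 0.024

The effective depreciation rate is n + g + δ = 0.01 + 0.01 + 0.03 = 0.05.
Steady-state k*: s·k^0.24 = 0.05·k gives k* = (0.51/0.05)^(1/0.76) ≈ 21.2376.
MPK = 0.24·21.2376^(-0.76) ≈ 0.0235.
MPK < n+g+δ = 0.05, so the economy is dynamically inefficient (over-saving).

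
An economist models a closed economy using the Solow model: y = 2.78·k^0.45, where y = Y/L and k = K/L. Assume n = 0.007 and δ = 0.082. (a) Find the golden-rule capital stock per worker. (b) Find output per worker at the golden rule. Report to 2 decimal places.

Break-even investment rate: n + δ = 0.007 + 0.082 = 0.089.
At the golden rule the marginal product of capital equals n+δ: 0.45·2.78·k^(0.45−1) = 0.089. Solving, k_gold = (0.45·2.78/0.089)^(1/0.55) ≈ 122.1888.
y_gold = 2.78·122.1888^0.45 ≈ 24.1662.

(a) k_gold ≈ 122.19; (b) y_gold ≈ 24.17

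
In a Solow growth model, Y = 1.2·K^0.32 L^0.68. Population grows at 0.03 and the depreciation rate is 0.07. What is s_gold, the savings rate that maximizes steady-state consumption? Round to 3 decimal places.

The effective depreciation rate is n + δ = 0.03 + 0.07 = 0.1.
At the golden rule MPK = n+δ, and in any Cobb-Douglas steady state s = (n+δ)·k/y = MPK·k/y = capital's share 0.32.

s_gold = 0.320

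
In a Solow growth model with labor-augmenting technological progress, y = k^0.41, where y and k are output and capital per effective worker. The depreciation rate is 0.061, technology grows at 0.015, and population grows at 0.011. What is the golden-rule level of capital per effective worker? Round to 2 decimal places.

k_gold ≈ 13.84

The effective depreciation rate is n + g + δ = 0.011 + 0.015 + 0.061 = 0.087.
Setting f'(k) = n+g+δ gives 0.41·k^(0.41−1) = 0.087, hence k_gold = (0.41/0.087)^(1/0.59) ≈ 13.8397.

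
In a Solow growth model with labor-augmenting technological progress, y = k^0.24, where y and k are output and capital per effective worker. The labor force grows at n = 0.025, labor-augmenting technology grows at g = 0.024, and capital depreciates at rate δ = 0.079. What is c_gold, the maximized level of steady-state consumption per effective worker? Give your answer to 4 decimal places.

The effective depreciation rate is n + g + δ = 0.025 + 0.024 + 0.079 = 0.128.
Maximizing c = f(k) − (n+g+δ)·k gives f'(k) = n+g+δ, i.e. 0.24·k^(0.24−1) = 0.128, so k_gold = (0.24/0.128)^(1/0.76) ≈ 2.2867.
y_gold = 2.2867^0.24 ≈ 1.2196.
c_gold = y_gold − (n+g+δ)·k_gold = 1.2196 − 0.128·2.2867 ≈ 0.9269.

c_gold ≈ 0.9269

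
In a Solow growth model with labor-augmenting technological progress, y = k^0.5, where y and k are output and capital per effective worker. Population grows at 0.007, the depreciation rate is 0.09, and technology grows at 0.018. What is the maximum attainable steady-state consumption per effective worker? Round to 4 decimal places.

The effective depreciation rate is n + g + δ = 0.007 + 0.018 + 0.09 = 0.115.
At the golden rule the marginal product of capital equals n+g+δ: 0.5·k^(0.5−1) = 0.115. Solving, k_gold = (0.5/0.115)^(1/0.5) ≈ 18.9036.
y_gold = 18.9036^0.5 ≈ 4.3478.
c_gold = y_gold − (n+g+δ)·k_gold = 4.3478 − 0.115·18.9036 ≈ 2.1739.

c_gold ≈ 2.1739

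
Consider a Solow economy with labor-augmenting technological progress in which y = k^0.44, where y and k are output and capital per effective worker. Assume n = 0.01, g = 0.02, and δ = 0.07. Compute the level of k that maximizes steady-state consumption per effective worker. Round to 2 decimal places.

n + g + δ = 0.01 + 0.02 + 0.07 = 0.1.
At the golden rule the marginal product of capital equals n+g+δ: 0.44·k^(0.44−1) = 0.1. Solving, k_gold = (0.44/0.1)^(1/0.56) ≈ 14.0936.

k_gold ≈ 14.09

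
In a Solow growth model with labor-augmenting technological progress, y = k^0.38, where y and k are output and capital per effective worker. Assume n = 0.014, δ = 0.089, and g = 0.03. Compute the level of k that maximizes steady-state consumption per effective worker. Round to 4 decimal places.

k_gold ≈ 5.4372

The effective depreciation rate is n + g + δ = 0.014 + 0.03 + 0.089 = 0.133.
Setting f'(k) = n+g+δ gives 0.38·k^(0.38−1) = 0.133, hence k_gold = (0.38/0.133)^(1/0.62) ≈ 5.4372.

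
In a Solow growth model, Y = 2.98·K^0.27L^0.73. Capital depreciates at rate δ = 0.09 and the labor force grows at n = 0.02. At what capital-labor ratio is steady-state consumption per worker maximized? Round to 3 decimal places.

Break-even investment rate: n + δ = 0.02 + 0.09 = 0.11.
Golden rule sets MPK = n+δ: 0.27·2.98·k^(0.27−1) = 0.11, so k_gold = (0.27·2.98/0.11)^(1/0.73) ≈ 15.2693.

k_gold ≈ 15.269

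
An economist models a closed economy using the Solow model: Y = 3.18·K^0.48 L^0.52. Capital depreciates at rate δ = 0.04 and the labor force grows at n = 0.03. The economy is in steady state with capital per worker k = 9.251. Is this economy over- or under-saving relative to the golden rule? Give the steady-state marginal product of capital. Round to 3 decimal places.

under-saving; MPK ≈ 0.480

Break-even investment rate: n + δ = 0.03 + 0.04 = 0.07.
MPK = 0.48·3.18·k^(0.48−1) = 0.48·3.18·9.251^(-0.52) ≈ 0.4800.
MPK > 0.07, so the economy is dynamically efficient (under-saving).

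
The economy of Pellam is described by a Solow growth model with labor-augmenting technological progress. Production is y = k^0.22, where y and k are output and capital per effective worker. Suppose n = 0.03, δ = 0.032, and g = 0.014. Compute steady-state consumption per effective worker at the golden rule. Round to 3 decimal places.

c_gold ≈ 1.053

The effective depreciation rate is n + g + δ = 0.03 + 0.014 + 0.032 = 0.076.
Maximizing c = f(k) − (n+g+δ)·k gives f'(k) = n+g+δ, i.e. 0.22·k^(0.22−1) = 0.076, so k_gold = (0.22/0.076)^(1/0.78) ≈ 3.9067.
y_gold = 3.9067^0.22 ≈ 1.3496.
c_gold = y_gold − (n+g+δ)·k_gold = 1.3496 − 0.076·3.9067 ≈ 1.0527.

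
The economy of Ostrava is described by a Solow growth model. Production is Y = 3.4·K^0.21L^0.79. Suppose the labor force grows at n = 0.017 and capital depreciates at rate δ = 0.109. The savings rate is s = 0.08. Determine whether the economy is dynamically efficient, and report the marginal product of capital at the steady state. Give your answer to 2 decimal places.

n + δ = 0.017 + 0.109 = 0.126.
Steady-state k*: s·A·k^0.21 = 0.126·k gives k* = (0.08·3.4/0.126)^(1/0.79) ≈ 2.6487.
MPK = 0.21·3.4·2.6487^(-0.79) ≈ 0.3307.
MPK > n+δ = 0.126, so the economy is dynamically efficient (under-saving).

dynamically efficient; MPK ≈ 0.33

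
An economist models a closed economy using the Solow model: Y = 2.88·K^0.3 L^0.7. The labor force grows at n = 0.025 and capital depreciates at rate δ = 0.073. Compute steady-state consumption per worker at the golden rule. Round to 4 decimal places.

The effective depreciation rate is n + δ = 0.025 + 0.073 = 0.098.
At the golden rule the marginal product of capital equals n+δ: 0.3·2.88·k^(0.3−1) = 0.098. Solving, k_gold = (0.3·2.88/0.098)^(1/0.7) ≈ 22.4084.
y_gold = 2.88·22.4084^0.3 ≈ 7.3201.
c_gold = y_gold − (n+δ)·k_gold = 7.3201 − 0.098·22.4084 ≈ 5.1241.

c_gold ≈ 5.1241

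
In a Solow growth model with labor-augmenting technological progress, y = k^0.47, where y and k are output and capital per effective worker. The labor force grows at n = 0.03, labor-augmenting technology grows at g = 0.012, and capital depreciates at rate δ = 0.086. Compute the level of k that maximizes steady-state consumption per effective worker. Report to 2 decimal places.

k_gold ≈ 11.64

Break-even investment rate: n + g + δ = 0.03 + 0.012 + 0.086 = 0.128.
At the golden rule the marginal product of capital equals n+g+δ: 0.47·k^(0.47−1) = 0.128. Solving, k_gold = (0.47/0.128)^(1/0.53) ≈ 11.6366.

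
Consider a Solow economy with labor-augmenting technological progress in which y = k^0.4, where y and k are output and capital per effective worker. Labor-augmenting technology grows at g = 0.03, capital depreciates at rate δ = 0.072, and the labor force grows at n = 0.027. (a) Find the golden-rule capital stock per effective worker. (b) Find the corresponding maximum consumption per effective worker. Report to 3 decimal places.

Break-even investment rate: n + g + δ = 0.027 + 0.03 + 0.072 = 0.129.
Setting f'(k) = n+g+δ gives 0.4·k^(0.4−1) = 0.129, hence k_gold = (0.4/0.129)^(1/0.6) ≈ 6.5935.
y_gold = 6.5935^0.4 ≈ 2.1264; c_gold = y_gold − 0.129·k_gold ≈ 1.2758.

(a) k_gold ≈ 6.594; (b) c_gold ≈ 1.276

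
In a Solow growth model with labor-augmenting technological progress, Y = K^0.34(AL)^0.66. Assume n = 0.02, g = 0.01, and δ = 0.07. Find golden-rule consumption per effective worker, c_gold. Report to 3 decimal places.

c_gold ≈ 1.240

n + g + δ = 0.02 + 0.01 + 0.07 = 0.1.
Maximizing c = f(k) − (n+g+δ)·k gives f'(k) = n+g+δ, i.e. 0.34·k^(0.34−1) = 0.1, so k_gold = (0.34/0.1)^(1/0.66) ≈ 6.3866.
y_gold = 6.3866^0.34 ≈ 1.8784.
c_gold = y_gold − (n+g+δ)·k_gold = 1.8784 − 0.1·6.3866 ≈ 1.2398.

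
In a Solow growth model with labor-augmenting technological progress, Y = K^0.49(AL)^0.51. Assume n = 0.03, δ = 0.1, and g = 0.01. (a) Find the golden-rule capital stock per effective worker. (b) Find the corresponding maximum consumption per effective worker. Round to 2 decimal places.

(a) k_gold ≈ 11.66; (b) c_gold ≈ 1.70

n + g + δ = 0.03 + 0.01 + 0.1 = 0.14.
Setting f'(k) = n+g+δ gives 0.49·k^(0.49−1) = 0.14, hence k_gold = (0.49/0.14)^(1/0.51) ≈ 11.6627.
y_gold = 11.6627^0.49 ≈ 3.3322; c_gold = y_gold − 0.14·k_gold ≈ 1.6994.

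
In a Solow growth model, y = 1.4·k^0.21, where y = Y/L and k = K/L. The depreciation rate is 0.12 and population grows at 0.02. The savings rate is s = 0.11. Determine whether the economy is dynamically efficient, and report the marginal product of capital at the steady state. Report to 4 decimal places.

dynamically efficient; MPK ≈ 0.2673

Break-even investment rate: n + δ = 0.02 + 0.12 = 0.14.
Steady-state k*: s·A·k^0.21 = 0.14·k gives k* = (0.11·1.4/0.14)^(1/0.79) ≈ 1.1282.
MPK = 0.21·1.4·1.1282^(-0.79) ≈ 0.2673.
MPK > n+δ = 0.14, so the economy is dynamically efficient (under-saving).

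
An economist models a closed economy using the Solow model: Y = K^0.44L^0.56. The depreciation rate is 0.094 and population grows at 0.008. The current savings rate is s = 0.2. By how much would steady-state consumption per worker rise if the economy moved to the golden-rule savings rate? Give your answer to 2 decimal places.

Δc ≈ 0.41

n + δ = 0.008 + 0.094 = 0.102.
Current steady state (s = 0.2): k* = (0.2/0.102)^(1/0.56) ≈ 3.3281, y* = 3.3281^0.44 ≈ 1.6973, c* = (1−0.2)·1.6973 ≈ 1.3579.
Maximizing c = f(k) − (n+δ)·k gives f'(k) = n+δ, i.e. 0.44·k^(0.44−1) = 0.102, so k_gold = (0.44/0.102)^(1/0.56) ≈ 13.6040.
y_gold = 13.6040^0.44 ≈ 3.1536, c_gold = y_gold − 0.102·k_gold ≈ 1.7660.
Gain: Δc = 1.7660 − 1.3579 ≈ 0.4082.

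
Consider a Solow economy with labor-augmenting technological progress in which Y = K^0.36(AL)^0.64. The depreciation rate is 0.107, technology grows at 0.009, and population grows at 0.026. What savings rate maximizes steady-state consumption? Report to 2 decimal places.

s_gold = 0.36

Break-even investment rate: n + g + δ = 0.026 + 0.009 + 0.107 = 0.142.
At the golden rule MPK = n+g+δ, and in any Cobb-Douglas steady state s = (n+g+δ)·k/y = MPK·k/y = capital's share 0.36.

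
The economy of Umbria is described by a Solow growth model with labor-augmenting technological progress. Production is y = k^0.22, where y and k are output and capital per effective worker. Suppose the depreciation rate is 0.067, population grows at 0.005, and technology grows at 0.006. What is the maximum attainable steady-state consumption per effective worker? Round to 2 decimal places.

The effective depreciation rate is n + g + δ = 0.005 + 0.006 + 0.067 = 0.078.
Maximizing c = f(k) − (n+g+δ)·k gives f'(k) = n+g+δ, i.e. 0.22·k^(0.22−1) = 0.078, so k_gold = (0.22/0.078)^(1/0.78) ≈ 3.7787.
y_gold = 3.7787^0.22 ≈ 1.3397.
c_gold = y_gold − (n+g+δ)·k_gold = 1.3397 − 0.078·3.7787 ≈ 1.0450.

c_gold ≈ 1.04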